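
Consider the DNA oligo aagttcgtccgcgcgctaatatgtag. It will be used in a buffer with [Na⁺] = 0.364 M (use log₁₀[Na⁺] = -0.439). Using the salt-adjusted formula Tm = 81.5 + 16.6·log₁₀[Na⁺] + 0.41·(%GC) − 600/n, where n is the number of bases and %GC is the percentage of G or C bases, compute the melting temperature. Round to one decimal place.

Length n = 26. G=7, C=6, T=7, A=6
G+C = 13, so %GC = 13/26 × 100 = 50%
Salt term: 16.6 × (-0.439) = -7.287
GC term: 0.41 × 50 = 20.5; length term: −600/26 = −23.077
Tm = 81.5 + (-7.287) + 20.5 − 23.077 = 71.636 → 71.6°C

71.6°C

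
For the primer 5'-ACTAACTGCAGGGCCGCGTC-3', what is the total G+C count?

13

Scanning the sequence gives G=6, A=4, T=3, C=7.
G+C = 6 + 7 = 13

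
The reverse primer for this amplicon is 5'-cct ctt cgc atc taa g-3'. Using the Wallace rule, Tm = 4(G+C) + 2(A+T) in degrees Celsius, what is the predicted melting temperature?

48°C

Base counts: T=5, C=6, G=2, A=3
A+T = 8, G+C = 8
Tm = 2(8) + 4(8) = 16 + 32 = 48°C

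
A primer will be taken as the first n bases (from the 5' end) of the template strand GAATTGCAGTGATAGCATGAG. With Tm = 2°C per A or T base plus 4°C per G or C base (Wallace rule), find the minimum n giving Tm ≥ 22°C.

n = 8

First 7 bases: GAATTGC → Tm = 20°C (< 22°C)
First 8 bases: GAATTGCA → Tm = 22°C (≥ 22°C)
Since every base adds ≥2°C, Tm only increases with n, so the threshold is first crossed at n = 8.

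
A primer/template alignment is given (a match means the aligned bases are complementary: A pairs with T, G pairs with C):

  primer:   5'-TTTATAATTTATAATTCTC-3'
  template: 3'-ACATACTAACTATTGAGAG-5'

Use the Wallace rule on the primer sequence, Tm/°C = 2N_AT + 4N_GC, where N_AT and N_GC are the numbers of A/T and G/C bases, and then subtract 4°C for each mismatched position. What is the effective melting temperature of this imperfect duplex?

Primer base counts: A=6, T=11, G=0, C=2 → A+T=17, G+C=2
Perfect-match Tm = 2(17) + 4(2) = 34 + 8 = 42°C
Mismatches (positions where the bases are not complementary): 4 (at positions 2, 6, 10, 15)
Effective Tm = 42 − 4×4 = 42 − 16 = 26°C

26°C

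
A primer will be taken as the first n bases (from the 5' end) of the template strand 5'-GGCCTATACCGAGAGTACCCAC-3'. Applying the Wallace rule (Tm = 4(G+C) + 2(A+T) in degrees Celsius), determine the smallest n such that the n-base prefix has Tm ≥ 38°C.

n = 12

First 11 bases: GGCCTATACCG → Tm = 36°C (< 38°C)
First 12 bases: GGCCTATACCGA → Tm = 38°C (≥ 38°C)
Since every base adds ≥2°C, Tm only increases with n, so the threshold is first crossed at n = 12.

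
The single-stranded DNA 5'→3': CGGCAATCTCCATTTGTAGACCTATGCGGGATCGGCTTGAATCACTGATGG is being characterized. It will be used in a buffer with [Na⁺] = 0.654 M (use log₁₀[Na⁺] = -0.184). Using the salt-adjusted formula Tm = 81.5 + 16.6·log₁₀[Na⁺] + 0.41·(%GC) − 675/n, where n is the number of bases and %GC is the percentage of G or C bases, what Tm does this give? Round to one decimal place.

86.1°C

Length n = 51. Counting bases: A=11, G=14, C=12, T=14
G+C = 26, so %GC = 26/51 × 100 = 50.98%
Salt term: 16.6 × (-0.184) = -3.054
GC term: 0.41 × 50.98 = 20.902; length term: −675/51 = −13.235
Tm = 81.5 + (-3.054) + 20.902 − 13.235 = 86.113 → 86.1°C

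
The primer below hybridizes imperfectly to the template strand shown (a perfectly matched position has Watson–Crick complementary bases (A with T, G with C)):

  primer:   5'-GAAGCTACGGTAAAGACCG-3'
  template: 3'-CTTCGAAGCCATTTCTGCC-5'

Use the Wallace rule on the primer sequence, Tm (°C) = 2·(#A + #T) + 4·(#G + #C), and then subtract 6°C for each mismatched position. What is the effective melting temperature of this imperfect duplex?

Primer base counts: A=7, T=2, G=6, C=4 → A+T=9, G+C=10
Perfect-match Tm = 2(9) + 4(10) = 18 + 40 = 58°C
Mismatches (positions where the bases are not complementary): 2 (at positions 7, 18)
Effective Tm = 58 − 2×6 = 58 − 12 = 46°C

46°C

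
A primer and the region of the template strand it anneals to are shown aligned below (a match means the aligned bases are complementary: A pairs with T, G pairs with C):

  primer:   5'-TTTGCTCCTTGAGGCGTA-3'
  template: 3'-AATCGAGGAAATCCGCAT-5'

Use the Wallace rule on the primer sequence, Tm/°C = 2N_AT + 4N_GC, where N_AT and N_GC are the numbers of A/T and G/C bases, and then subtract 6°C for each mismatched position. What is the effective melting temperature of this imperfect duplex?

42°C

Primer base counts: A=2, T=7, G=5, C=4 → A+T=9, G+C=9
Perfect-match Tm = 2(9) + 4(9) = 18 + 36 = 54°C
Mismatches (positions where the bases are not complementary): 2 (at positions 3, 11)
Effective Tm = 54 − 2×6 = 54 − 12 = 42°C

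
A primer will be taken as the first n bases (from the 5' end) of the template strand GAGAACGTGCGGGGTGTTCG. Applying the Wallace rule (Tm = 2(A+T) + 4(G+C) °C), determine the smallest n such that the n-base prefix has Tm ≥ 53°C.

n = 16

First 15 bases: GAGAACGTGCGGGGT → Tm = 50°C (< 53°C)
First 16 bases: GAGAACGTGCGGGGTG → Tm = 54°C (≥ 53°C)
Each additional base adds 2°C (A/T) or 4°C (G/C), so Tm is non-decreasing in n; n = 16 is the first length to reach 53°C.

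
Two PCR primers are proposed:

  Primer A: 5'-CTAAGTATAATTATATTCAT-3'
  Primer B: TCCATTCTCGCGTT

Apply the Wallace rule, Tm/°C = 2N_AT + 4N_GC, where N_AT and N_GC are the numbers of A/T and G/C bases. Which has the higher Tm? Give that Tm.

Primer A, 46°C

Primer A: A+T=17, G+C=3 → Tm = 2(17)+4(3) = 46°C
Primer B: A+T=7, G+C=7 → Tm = 2(7)+4(7) = 42°C
46°C vs 42°C → primer A is higher.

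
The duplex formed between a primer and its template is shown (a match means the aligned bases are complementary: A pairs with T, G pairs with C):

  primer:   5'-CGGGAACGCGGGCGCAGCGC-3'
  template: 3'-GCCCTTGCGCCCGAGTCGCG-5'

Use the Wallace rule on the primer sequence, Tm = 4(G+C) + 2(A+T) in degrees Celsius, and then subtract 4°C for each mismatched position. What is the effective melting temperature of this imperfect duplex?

70°C

Primer base counts: A=3, T=0, G=10, C=7 → A+T=3, G+C=17
Perfect-match Tm = 2(3) + 4(17) = 6 + 68 = 74°C
Mismatches (positions where the bases are not complementary): 1 (at position 14)
Effective Tm = 74 − 1×4 = 74 − 4 = 70°C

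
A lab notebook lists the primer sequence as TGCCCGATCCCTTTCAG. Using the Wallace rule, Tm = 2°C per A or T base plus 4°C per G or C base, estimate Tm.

Scanning the sequence gives C=7, T=5, A=2, G=3.
A+T = 7, G+C = 10
Tm = 2(7) + 4(10) = 14 + 40 = 54°C

54°C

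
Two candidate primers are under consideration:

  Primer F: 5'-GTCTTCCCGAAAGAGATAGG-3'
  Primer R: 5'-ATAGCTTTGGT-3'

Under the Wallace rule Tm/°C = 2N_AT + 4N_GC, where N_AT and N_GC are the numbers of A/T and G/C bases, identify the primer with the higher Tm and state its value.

Primer F: A+T=10, G+C=10 → Tm = 2(10)+4(10) = 60°C
Primer R: A+T=7, G+C=4 → Tm = 2(7)+4(4) = 30°C
60°C vs 30°C → primer F is higher.

Primer F, 60°C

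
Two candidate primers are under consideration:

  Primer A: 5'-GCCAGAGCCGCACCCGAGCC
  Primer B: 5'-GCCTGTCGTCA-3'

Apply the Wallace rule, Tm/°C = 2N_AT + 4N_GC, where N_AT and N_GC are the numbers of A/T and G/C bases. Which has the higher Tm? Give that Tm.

Primer A: A+T=4, G+C=16 → Tm = 2(4)+4(16) = 72°C
Primer B: A+T=4, G+C=7 → Tm = 2(4)+4(7) = 36°C
72°C vs 36°C → primer A is higher.

Primer A, 72°C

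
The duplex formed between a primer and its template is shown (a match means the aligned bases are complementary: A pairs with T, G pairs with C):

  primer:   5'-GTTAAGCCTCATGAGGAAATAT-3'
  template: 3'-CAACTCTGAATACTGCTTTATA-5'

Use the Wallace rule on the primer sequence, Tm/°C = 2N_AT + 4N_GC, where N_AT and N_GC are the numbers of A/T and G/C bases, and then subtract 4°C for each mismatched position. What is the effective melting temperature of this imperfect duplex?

Primer base counts: A=8, T=6, G=5, C=3 → A+T=14, G+C=8
Perfect-match Tm = 2(14) + 4(8) = 28 + 32 = 60°C
Mismatches (positions where the bases are not complementary): 4 (at positions 4, 7, 10, 15)
Effective Tm = 60 − 4×4 = 60 − 16 = 44°C

44°C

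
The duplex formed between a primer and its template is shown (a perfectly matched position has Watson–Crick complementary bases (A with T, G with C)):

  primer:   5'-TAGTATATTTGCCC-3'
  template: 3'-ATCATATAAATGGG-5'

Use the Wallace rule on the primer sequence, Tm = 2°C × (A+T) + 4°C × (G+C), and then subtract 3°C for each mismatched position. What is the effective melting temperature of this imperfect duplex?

Primer base counts: A=3, T=6, G=2, C=3 → A+T=9, G+C=5
Perfect-match Tm = 2(9) + 4(5) = 18 + 20 = 38°C
Mismatches (positions where the bases are not complementary): 1 (at position 11)
Effective Tm = 38 − 1×3 = 38 − 3 = 35°C

35°C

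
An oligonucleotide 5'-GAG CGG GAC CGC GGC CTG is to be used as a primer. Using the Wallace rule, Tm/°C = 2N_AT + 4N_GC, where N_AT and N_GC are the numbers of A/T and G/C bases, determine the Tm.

Scanning the sequence gives G=9, T=1, A=2, C=6.
AT pairs contribute 3, GC pairs contribute 15.
Tm = 2×3 + 4×15 = 66°C

66°C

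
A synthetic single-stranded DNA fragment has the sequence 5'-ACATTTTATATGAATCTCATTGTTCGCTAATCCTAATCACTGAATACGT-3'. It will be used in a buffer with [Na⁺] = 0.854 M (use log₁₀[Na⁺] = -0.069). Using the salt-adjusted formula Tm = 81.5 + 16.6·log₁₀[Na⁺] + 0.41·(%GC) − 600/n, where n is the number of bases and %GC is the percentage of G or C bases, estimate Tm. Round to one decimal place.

Length n = 49. Base counts: C=10, G=5, A=15, T=19
G+C = 15, so %GC = 15/49 × 100 = 30.612%
Salt term: 16.6 × (-0.069) = -1.145
GC term: 0.41 × 30.612 = 12.551; length term: −600/49 = −12.245
Tm = 81.5 + (-1.145) + 12.551 − 12.245 = 80.661 → 80.7°C

80.7°C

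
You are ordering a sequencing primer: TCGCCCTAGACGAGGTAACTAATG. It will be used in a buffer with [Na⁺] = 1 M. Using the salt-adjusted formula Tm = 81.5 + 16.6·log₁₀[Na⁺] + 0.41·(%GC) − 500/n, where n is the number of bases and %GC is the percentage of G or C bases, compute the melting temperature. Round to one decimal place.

Length n = 24. Scanning the sequence gives A=7, T=5, G=6, C=6.
G+C = 12, so %GC = 12/24 × 100 = 50%
Salt term: 16.6 × (0) = 0
GC term: 0.41 × 50 = 20.5; length term: −500/24 = −20.833
Tm = 81.5 + (0) + 20.5 − 20.833 = 81.167 → 81.2°C

81.2°C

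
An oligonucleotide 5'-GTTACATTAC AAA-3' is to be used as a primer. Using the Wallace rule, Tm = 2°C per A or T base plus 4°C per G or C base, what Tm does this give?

32°C

Base counts: G=1, T=4, A=6, C=2
AT pairs contribute 10, GC pairs contribute 3.
Tm = 2×10 + 4×3 = 32°C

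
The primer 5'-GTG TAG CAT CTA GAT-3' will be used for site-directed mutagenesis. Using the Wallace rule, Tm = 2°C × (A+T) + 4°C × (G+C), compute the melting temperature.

Scanning the sequence gives A=4, G=4, C=2, T=5.
A+T = 9, G+C = 6
Tm = 4·6 + 2·9 = 24 + 18 = 42°C

42°C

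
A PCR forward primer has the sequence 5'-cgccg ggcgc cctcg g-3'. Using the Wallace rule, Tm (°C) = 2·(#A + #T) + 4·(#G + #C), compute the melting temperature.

Base counts: G=7, T=1, C=8, A=0
So N_AT = 1 and N_GC = 15.
Tm = 4·15 + 2·1 = 60 + 2 = 62°C

62°C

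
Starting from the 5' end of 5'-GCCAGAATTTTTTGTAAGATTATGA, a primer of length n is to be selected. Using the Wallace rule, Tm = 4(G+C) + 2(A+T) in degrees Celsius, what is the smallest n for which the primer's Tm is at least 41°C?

First 15 bases: GCCAGAATTTTTTGT → Tm = 40°C (< 41°C)
First 16 bases: GCCAGAATTTTTTGTA → Tm = 42°C (≥ 41°C)
Since every base adds ≥2°C, Tm only increases with n, so the threshold is first crossed at n = 16.

n = 16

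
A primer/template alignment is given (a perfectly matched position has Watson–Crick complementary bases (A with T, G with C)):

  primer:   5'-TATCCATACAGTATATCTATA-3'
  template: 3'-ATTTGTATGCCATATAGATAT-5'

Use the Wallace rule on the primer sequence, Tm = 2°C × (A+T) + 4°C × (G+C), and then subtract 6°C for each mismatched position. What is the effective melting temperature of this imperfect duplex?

Primer base counts: A=8, T=8, G=1, C=4 → A+T=16, G+C=5
Perfect-match Tm = 2(16) + 4(5) = 32 + 20 = 52°C
Mismatches (positions where the bases are not complementary): 3 (at positions 3, 4, 10)
Effective Tm = 52 − 3×6 = 52 − 18 = 34°C

34°C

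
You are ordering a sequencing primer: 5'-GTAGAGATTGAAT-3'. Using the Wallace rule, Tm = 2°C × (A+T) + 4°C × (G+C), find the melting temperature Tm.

Scanning the sequence gives G=4, T=4, A=5, C=0.
So N_AT = 9 and N_GC = 4.
Tm = 4·4 + 2·9 = 16 + 18 = 34°C

34°C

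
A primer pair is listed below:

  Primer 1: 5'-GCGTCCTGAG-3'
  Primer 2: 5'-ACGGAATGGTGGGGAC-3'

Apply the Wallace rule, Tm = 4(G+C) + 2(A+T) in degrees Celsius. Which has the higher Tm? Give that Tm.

Primer 1: A+T=3, G+C=7 → Tm = 2(3)+4(7) = 34°C
Primer 2: A+T=6, G+C=10 → Tm = 2(6)+4(10) = 52°C
34°C vs 52°C → primer 2 is higher.

Primer 2, 52°C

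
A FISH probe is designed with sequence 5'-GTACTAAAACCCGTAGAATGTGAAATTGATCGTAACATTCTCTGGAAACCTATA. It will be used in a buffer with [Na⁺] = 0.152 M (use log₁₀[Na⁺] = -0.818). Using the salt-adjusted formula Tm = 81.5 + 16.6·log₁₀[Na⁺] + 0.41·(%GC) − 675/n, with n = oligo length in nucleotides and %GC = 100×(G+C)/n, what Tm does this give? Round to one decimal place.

69.8°C

Length n = 54. Scanning the sequence gives A=20, T=15, G=9, C=10.
G+C = 19, so %GC = 19/54 × 100 = 35.185%
Salt term: 16.6 × (-0.818) = -13.579
GC term: 0.41 × 35.185 = 14.426; length term: −675/54 = −12.5
Tm = 81.5 + (-13.579) + 14.426 − 12.5 = 69.847 → 69.8°C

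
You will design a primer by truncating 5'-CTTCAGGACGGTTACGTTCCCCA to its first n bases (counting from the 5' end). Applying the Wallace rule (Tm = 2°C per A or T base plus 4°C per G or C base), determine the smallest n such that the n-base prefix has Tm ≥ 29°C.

n = 10

First 9 bases: CTTCAGGAC → Tm = 28°C (< 29°C)
First 10 bases: CTTCAGGACG → Tm = 32°C (≥ 29°C)
Since every base adds ≥2°C, Tm only increases with n, so the threshold is first crossed at n = 10.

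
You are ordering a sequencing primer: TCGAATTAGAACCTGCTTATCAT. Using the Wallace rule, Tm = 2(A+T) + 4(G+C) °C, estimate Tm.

62°C

Scanning the sequence gives G=3, A=7, C=5, T=8.
So N_AT = 15 and N_GC = 8.
Tm = 4·8 + 2·15 = 32 + 30 = 62°C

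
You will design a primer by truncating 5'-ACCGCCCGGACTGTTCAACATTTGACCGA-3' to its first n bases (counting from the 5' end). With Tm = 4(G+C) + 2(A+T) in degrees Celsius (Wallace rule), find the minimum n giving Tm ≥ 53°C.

First 15 bases: ACCGCCCGGACTGTT → Tm = 50°C (< 53°C)
First 16 bases: ACCGCCCGGACTGTTC → Tm = 54°C (≥ 53°C)
Each additional base adds 2°C (A/T) or 4°C (G/C), so Tm is non-decreasing in n; n = 16 is the first length to reach 53°C.

n = 16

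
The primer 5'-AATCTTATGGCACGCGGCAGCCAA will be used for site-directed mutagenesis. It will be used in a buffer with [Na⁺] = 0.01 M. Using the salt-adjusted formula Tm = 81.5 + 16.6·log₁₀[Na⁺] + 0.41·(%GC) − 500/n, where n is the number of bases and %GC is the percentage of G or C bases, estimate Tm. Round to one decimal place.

49.7°C

Length n = 24. A=7, G=6, T=4, C=7
G+C = 13, so %GC = 13/24 × 100 = 54.167%
Salt term: 16.6 × (-2) = -33.2
GC term: 0.41 × 54.167 = 22.208; length term: −500/24 = −20.833
Tm = 81.5 + (-33.2) + 22.208 − 20.833 = 49.675 → 49.7°C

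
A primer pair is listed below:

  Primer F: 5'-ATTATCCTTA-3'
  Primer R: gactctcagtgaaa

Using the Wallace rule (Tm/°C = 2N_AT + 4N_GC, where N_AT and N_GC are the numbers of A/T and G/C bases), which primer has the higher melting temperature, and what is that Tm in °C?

Primer F: A+T=8, G+C=2 → Tm = 2(8)+4(2) = 24°C
Primer R: A+T=8, G+C=6 → Tm = 2(8)+4(6) = 40°C
24°C vs 40°C → primer R is higher.

Primer R, 40°C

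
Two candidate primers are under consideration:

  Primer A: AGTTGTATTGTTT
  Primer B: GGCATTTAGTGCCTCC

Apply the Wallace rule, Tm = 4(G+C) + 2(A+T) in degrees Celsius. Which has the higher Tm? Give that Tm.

Primer A: A+T=10, G+C=3 → Tm = 2(10)+4(3) = 32°C
Primer B: A+T=7, G+C=9 → Tm = 2(7)+4(9) = 50°C
32°C vs 50°C → primer B is higher.

Primer B, 50°C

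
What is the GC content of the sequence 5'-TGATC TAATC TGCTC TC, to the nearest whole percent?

Base counts: T=7, A=3, G=2, C=5
G+C = 2 + 5 = 7 out of 17 bases
%GC = 7/17 × 100 = 41.18% ≈ 41%

41%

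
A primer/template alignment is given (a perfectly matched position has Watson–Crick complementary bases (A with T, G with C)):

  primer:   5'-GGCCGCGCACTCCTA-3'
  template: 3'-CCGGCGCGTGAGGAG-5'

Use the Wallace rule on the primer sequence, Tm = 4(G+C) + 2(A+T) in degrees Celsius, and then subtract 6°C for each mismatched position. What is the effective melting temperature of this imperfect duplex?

Primer base counts: A=2, T=2, G=4, C=7 → A+T=4, G+C=11
Perfect-match Tm = 2(4) + 4(11) = 8 + 44 = 52°C
Mismatches (positions where the bases are not complementary): 1 (at position 15)
Effective Tm = 52 − 1×6 = 52 − 6 = 46°C

46°C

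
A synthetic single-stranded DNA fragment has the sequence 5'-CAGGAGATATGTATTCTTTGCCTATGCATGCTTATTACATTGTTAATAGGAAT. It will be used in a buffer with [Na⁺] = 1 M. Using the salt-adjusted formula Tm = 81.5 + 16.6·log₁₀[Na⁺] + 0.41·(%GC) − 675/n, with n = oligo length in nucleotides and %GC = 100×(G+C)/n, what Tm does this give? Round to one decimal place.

81.9°C

Length n = 53. Base counts: C=7, A=15, G=10, T=21
G+C = 17, so %GC = 17/53 × 100 = 32.075%
Salt term: 16.6 × (0) = 0
GC term: 0.41 × 32.075 = 13.151; length term: −675/53 = −12.736
Tm = 81.5 + (0) + 13.151 − 12.736 = 81.915 → 81.9°C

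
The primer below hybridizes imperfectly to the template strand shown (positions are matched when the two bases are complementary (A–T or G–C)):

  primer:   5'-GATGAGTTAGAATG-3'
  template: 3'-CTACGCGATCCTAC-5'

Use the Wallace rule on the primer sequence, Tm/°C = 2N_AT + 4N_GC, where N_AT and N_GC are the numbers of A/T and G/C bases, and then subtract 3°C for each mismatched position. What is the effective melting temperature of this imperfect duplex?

29°C

Primer base counts: A=5, T=4, G=5, C=0 → A+T=9, G+C=5
Perfect-match Tm = 2(9) + 4(5) = 18 + 20 = 38°C
Mismatches (positions where the bases are not complementary): 3 (at positions 5, 7, 11)
Effective Tm = 38 − 3×3 = 38 − 9 = 29°C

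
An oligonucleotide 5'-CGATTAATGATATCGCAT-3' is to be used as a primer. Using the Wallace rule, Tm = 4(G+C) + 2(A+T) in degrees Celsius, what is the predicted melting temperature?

48°C

T=6, G=3, A=6, C=3
A+T = 12, G+C = 6
Tm = 2(12) + 4(6) = 24 + 24 = 48°C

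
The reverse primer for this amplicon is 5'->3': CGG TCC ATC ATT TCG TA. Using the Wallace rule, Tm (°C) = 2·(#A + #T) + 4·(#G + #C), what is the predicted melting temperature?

Scanning the sequence gives T=6, G=3, A=3, C=5.
A+T = 9, G+C = 8
Tm = 2×9 + 4×8 = 50°C

50°C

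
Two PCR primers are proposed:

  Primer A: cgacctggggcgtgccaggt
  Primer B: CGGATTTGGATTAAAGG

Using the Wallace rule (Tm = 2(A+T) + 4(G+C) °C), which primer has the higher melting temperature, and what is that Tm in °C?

Primer A, 70°C

Primer A: A+T=5, G+C=15 → Tm = 2(5)+4(15) = 70°C
Primer B: A+T=10, G+C=7 → Tm = 2(10)+4(7) = 48°C
70°C vs 48°C → primer A is higher.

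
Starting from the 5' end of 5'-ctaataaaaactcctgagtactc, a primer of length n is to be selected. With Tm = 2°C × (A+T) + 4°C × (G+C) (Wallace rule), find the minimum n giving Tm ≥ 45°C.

First 17 bases: CTAATAAAAACTCCTGA → Tm = 44°C (< 45°C)
First 18 bases: CTAATAAAAACTCCTGAG → Tm = 48°C (≥ 45°C)
Each additional base adds 2°C (A/T) or 4°C (G/C), so Tm is non-decreasing in n; n = 18 is the first length to reach 45°C.

n = 18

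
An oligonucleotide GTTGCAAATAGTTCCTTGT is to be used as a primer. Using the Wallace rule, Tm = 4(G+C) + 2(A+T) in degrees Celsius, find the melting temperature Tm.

Base counts: G=4, A=4, C=3, T=8
A+T = 12, G+C = 7
Tm = 2×12 + 4×7 = 52°C

52°C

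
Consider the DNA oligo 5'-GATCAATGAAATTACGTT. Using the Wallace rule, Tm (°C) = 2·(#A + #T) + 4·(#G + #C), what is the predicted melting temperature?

T=6, C=2, A=7, G=3
A+T = 13, G+C = 5
Tm = 2×13 + 4×5 = 46°C

46°C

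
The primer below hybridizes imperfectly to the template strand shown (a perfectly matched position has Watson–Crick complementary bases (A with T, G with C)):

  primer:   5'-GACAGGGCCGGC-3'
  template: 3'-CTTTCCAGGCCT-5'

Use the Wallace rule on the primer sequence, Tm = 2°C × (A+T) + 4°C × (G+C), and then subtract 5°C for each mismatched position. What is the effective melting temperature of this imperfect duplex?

Primer base counts: A=2, T=0, G=6, C=4 → A+T=2, G+C=10
Perfect-match Tm = 2(2) + 4(10) = 4 + 40 = 44°C
Mismatches (positions where the bases are not complementary): 3 (at positions 3, 7, 12)
Effective Tm = 44 − 3×5 = 44 − 15 = 29°C

29°C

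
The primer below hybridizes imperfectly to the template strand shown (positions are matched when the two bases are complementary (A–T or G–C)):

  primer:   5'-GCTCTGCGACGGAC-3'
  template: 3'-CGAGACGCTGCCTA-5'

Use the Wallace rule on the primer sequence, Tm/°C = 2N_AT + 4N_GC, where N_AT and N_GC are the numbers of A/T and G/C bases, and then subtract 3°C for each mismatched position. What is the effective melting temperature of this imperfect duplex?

45°C

Primer base counts: A=2, T=2, G=5, C=5 → A+T=4, G+C=10
Perfect-match Tm = 2(4) + 4(10) = 8 + 40 = 48°C
Mismatches (positions where the bases are not complementary): 1 (at position 14)
Effective Tm = 48 − 1×3 = 48 − 3 = 45°C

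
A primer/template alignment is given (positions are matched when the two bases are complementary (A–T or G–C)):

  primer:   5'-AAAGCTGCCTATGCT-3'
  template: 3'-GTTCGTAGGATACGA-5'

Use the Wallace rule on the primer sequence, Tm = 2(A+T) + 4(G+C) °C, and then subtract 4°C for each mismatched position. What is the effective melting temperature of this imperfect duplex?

32°C

Primer base counts: A=4, T=4, G=3, C=4 → A+T=8, G+C=7
Perfect-match Tm = 2(8) + 4(7) = 16 + 28 = 44°C
Mismatches (positions where the bases are not complementary): 3 (at positions 1, 6, 7)
Effective Tm = 44 − 3×4 = 44 − 12 = 32°C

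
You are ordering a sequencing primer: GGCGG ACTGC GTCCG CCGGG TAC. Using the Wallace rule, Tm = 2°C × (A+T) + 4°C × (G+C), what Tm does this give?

Counting bases: A=2, C=8, G=10, T=3
AT pairs contribute 5, GC pairs contribute 18.
Tm = 2(5) + 4(18) = 10 + 72 = 82°C

82°C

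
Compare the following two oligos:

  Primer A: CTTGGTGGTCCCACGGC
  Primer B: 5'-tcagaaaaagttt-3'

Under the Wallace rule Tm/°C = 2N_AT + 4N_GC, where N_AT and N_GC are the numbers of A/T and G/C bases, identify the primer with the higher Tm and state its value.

Primer A, 58°C

Primer A: A+T=5, G+C=12 → Tm = 2(5)+4(12) = 58°C
Primer B: A+T=10, G+C=3 → Tm = 2(10)+4(3) = 32°C
58°C vs 32°C → primer A is higher.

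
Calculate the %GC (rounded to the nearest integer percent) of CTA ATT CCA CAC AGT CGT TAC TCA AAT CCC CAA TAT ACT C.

40%

Scanning the sequence gives T=11, A=13, C=14, G=2.
G+C = 2 + 14 = 16 out of 40 bases
%GC = 16/40 × 100 = 40% ≈ 40%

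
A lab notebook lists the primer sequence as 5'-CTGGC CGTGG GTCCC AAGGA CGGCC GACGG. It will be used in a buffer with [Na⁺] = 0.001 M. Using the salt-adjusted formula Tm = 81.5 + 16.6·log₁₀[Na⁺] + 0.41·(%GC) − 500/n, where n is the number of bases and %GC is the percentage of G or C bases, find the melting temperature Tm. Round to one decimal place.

Length n = 30. Base counts: G=13, A=4, C=10, T=3
G+C = 23, so %GC = 23/30 × 100 = 76.667%
Salt term: 16.6 × (-3) = -49.8
GC term: 0.41 × 76.667 = 31.433; length term: −500/30 = −16.667
Tm = 81.5 + (-49.8) + 31.433 − 16.667 = 46.466 → 46.5°C

46.5°C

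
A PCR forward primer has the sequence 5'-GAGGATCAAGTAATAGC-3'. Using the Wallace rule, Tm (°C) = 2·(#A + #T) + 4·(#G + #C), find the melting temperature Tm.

Base counts: G=5, C=2, A=7, T=3
AT pairs contribute 10, GC pairs contribute 7.
Tm = 2×10 + 4×7 = 48°C

48°C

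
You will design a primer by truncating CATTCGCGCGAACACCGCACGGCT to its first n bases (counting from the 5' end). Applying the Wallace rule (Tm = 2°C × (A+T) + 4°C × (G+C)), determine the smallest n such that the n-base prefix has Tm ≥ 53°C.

n = 17

First 16 bases: CATTCGCGCGAACACC → Tm = 52°C (< 53°C)
First 17 bases: CATTCGCGCGAACACCG → Tm = 56°C (≥ 53°C)
Since every base adds ≥2°C, Tm only increases with n, so the threshold is first crossed at n = 17.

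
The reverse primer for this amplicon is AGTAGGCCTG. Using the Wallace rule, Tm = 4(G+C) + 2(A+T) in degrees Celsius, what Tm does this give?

Counting bases: T=2, G=4, C=2, A=2
So N_AT = 4 and N_GC = 6.
Tm = 4·6 + 2·4 = 24 + 8 = 32°C

32°C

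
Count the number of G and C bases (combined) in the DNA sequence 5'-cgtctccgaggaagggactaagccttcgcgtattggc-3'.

22

Base counts: C=10, A=7, T=8, G=12
Total G or C: 12 + 10 = 22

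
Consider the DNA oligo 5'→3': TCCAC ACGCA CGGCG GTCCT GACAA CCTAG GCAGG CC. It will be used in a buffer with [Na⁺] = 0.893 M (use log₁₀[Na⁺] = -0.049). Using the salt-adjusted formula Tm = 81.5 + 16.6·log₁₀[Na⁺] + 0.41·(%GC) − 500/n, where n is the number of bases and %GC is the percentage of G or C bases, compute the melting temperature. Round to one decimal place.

Length n = 37. Base counts: T=4, A=8, C=15, G=10
G+C = 25, so %GC = 25/37 × 100 = 67.568%
Salt term: 16.6 × (-0.049) = -0.813
GC term: 0.41 × 67.568 = 27.703; length term: −500/37 = −13.514
Tm = 81.5 + (-0.813) + 27.703 − 13.514 = 94.876 → 94.9°C

94.9°C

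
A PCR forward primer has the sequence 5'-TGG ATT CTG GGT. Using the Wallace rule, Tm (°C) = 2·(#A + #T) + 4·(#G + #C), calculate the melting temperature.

G=5, T=5, C=1, A=1
So N_AT = 6 and N_GC = 6.
Tm = 4·6 + 2·6 = 24 + 12 = 36°C

36°C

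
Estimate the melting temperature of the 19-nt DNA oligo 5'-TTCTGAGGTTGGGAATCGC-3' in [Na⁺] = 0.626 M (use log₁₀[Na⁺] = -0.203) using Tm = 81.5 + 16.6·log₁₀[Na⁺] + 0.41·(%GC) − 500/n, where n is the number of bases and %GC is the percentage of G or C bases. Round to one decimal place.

73.4°C

Length n = 19. Scanning the sequence gives C=3, G=7, T=6, A=3.
G+C = 10, so %GC = 10/19 × 100 = 52.632%
Salt term: 16.6 × (-0.203) = -3.37
GC term: 0.41 × 52.632 = 21.579; length term: −500/19 = −26.316
Tm = 81.5 + (-3.37) + 21.579 − 26.316 = 73.393 → 73.4°C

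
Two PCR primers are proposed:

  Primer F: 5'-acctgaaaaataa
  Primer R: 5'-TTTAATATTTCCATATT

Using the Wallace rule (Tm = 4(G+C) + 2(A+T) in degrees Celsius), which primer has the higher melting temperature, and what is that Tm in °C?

Primer R, 38°C

Primer F: A+T=10, G+C=3 → Tm = 2(10)+4(3) = 32°C
Primer R: A+T=15, G+C=2 → Tm = 2(15)+4(2) = 38°C
32°C vs 38°C → primer R is higher.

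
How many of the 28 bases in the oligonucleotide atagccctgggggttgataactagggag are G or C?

C=4, G=11, T=6, A=7
Total G or C: 11 + 4 = 15

15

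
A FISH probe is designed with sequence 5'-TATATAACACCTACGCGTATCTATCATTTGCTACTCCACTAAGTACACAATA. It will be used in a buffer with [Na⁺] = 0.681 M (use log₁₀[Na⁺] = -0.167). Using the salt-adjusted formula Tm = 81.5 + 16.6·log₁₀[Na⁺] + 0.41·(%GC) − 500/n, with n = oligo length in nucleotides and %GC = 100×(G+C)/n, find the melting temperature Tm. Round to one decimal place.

Length n = 52. Scanning the sequence gives C=14, G=4, A=18, T=16.
G+C = 18, so %GC = 18/52 × 100 = 34.615%
Salt term: 16.6 × (-0.167) = -2.772
GC term: 0.41 × 34.615 = 14.192; length term: −500/52 = −9.615
Tm = 81.5 + (-2.772) + 14.192 − 9.615 = 83.305 → 83.3°C

83.3°C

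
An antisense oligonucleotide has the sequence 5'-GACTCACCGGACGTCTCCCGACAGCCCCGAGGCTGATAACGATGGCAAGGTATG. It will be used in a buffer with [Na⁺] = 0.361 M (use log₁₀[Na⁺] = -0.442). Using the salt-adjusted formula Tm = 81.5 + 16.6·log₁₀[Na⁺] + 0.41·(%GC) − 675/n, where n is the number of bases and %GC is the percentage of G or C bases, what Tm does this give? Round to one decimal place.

Length n = 54. Counting bases: C=17, T=8, G=16, A=13
G+C = 33, so %GC = 33/54 × 100 = 61.111%
Salt term: 16.6 × (-0.442) = -7.337
GC term: 0.41 × 61.111 = 25.056; length term: −675/54 = −12.5
Tm = 81.5 + (-7.337) + 25.056 − 12.5 = 86.719 → 86.7°C

86.7°C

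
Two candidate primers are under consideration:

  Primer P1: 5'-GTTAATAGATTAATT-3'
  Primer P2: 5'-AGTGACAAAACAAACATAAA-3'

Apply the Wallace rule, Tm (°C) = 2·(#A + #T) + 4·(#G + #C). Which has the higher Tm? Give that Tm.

Primer P1: A+T=13, G+C=2 → Tm = 2(13)+4(2) = 34°C
Primer P2: A+T=15, G+C=5 → Tm = 2(15)+4(5) = 50°C
34°C vs 50°C → primer P2 is higher.

Primer P2, 50°C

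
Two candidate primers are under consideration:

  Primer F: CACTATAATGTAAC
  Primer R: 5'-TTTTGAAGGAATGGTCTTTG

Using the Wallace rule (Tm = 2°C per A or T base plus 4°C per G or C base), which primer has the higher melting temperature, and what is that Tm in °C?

Primer R, 54°C

Primer F: A+T=10, G+C=4 → Tm = 2(10)+4(4) = 36°C
Primer R: A+T=13, G+C=7 → Tm = 2(13)+4(7) = 54°C
36°C vs 54°C → primer R is higher.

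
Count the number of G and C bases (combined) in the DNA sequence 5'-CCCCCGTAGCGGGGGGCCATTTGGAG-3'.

19

Counting bases: A=3, T=4, G=11, C=8
Total G or C: 11 + 8 = 19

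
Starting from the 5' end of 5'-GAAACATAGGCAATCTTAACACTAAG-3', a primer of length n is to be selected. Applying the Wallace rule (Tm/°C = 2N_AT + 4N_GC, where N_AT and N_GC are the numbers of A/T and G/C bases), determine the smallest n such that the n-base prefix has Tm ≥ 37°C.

First 13 bases: GAAACATAGGCAA → Tm = 36°C (< 37°C)
First 14 bases: GAAACATAGGCAAT → Tm = 38°C (≥ 37°C)
Each additional base adds 2°C (A/T) or 4°C (G/C), so Tm is non-decreasing in n; n = 14 is the first length to reach 37°C.

n = 14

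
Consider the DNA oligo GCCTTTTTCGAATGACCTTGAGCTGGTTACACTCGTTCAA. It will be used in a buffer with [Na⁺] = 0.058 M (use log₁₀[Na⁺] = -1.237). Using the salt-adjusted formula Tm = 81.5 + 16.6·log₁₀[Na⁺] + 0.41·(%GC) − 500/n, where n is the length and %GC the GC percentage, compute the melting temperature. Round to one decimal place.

66.9°C

Length n = 40. T=14, G=8, C=10, A=8
G+C = 18, so %GC = 18/40 × 100 = 45%
Salt term: 16.6 × (-1.237) = -20.534
GC term: 0.41 × 45 = 18.45; length term: −500/40 = −12.5
Tm = 81.5 + (-20.534) + 18.45 − 12.5 = 66.916 → 66.9°C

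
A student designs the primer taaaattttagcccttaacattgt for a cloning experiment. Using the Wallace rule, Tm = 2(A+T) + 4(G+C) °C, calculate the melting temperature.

Base counts: G=2, T=10, C=4, A=8
So N_AT = 18 and N_GC = 6.
Tm = 4·6 + 2·18 = 24 + 36 = 60°C

60°C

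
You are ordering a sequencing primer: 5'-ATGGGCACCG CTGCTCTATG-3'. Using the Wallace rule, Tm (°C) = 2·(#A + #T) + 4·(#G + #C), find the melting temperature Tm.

C=6, A=3, T=5, G=6
So N_AT = 8 and N_GC = 12.
Tm = 4·12 + 2·8 = 48 + 16 = 64°C

64°C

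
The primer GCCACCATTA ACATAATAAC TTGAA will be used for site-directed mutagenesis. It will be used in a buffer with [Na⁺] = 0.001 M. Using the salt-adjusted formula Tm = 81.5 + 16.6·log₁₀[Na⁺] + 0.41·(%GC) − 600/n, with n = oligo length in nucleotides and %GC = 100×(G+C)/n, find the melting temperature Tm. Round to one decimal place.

Length n = 25. G=2, A=11, C=6, T=6
G+C = 8, so %GC = 8/25 × 100 = 32%
Salt term: 16.6 × (-3) = -49.8
GC term: 0.41 × 32 = 13.12; length term: −600/25 = −24
Tm = 81.5 + (-49.8) + 13.12 − 24 = 20.82 → 20.8°C

20.8°C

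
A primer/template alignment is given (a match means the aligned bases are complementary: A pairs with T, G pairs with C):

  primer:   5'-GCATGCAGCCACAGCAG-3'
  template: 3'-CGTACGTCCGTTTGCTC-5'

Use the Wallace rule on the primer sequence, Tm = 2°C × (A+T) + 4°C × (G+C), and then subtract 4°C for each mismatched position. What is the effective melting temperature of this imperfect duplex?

Primer base counts: A=5, T=1, G=5, C=6 → A+T=6, G+C=11
Perfect-match Tm = 2(6) + 4(11) = 12 + 44 = 56°C
Mismatches (positions where the bases are not complementary): 4 (at positions 9, 12, 14, 15)
Effective Tm = 56 − 4×4 = 56 − 16 = 40°C

40°C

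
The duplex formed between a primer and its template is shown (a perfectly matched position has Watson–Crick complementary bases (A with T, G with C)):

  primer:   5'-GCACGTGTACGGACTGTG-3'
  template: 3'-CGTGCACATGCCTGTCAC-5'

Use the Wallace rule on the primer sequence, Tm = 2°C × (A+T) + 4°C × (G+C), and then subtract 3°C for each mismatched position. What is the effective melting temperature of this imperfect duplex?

55°C

Primer base counts: A=3, T=4, G=7, C=4 → A+T=7, G+C=11
Perfect-match Tm = 2(7) + 4(11) = 14 + 44 = 58°C
Mismatches (positions where the bases are not complementary): 1 (at position 15)
Effective Tm = 58 − 1×3 = 58 − 3 = 55°C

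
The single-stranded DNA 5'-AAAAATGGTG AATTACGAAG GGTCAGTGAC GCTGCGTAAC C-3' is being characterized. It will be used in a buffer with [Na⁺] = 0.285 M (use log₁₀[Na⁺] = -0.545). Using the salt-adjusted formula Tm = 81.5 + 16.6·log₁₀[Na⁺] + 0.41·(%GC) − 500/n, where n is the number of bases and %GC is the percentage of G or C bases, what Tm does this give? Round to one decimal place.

79.3°C

Length n = 41. Scanning the sequence gives C=7, T=8, A=14, G=12.
G+C = 19, so %GC = 19/41 × 100 = 46.341%
Salt term: 16.6 × (-0.545) = -9.047
GC term: 0.41 × 46.341 = 19; length term: −500/41 = −12.195
Tm = 81.5 + (-9.047) + 19 − 12.195 = 79.258 → 79.3°C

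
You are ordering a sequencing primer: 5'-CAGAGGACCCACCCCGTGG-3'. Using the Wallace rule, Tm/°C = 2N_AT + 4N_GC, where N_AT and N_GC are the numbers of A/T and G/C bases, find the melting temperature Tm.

Scanning the sequence gives G=6, A=4, T=1, C=8.
So N_AT = 5 and N_GC = 14.
Tm = 2(5) + 4(14) = 10 + 56 = 66°C

66°C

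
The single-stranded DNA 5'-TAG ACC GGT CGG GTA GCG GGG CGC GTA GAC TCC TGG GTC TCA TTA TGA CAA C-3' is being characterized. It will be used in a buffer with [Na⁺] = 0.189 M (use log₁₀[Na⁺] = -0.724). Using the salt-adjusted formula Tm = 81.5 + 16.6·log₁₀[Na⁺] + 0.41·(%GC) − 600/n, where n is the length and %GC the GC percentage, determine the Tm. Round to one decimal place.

Length n = 52. Scanning the sequence gives A=10, G=18, T=11, C=13.
G+C = 31, so %GC = 31/52 × 100 = 59.615%
Salt term: 16.6 × (-0.724) = -12.018
GC term: 0.41 × 59.615 = 24.442; length term: −600/52 = −11.538
Tm = 81.5 + (-12.018) + 24.442 − 11.538 = 82.386 → 82.4°C

82.4°C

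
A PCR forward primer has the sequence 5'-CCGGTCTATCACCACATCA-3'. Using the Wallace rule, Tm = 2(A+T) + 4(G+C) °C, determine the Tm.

58°C

G=2, T=4, C=8, A=5
So N_AT = 9 and N_GC = 10.
Tm = 2(9) + 4(10) = 18 + 40 = 58°C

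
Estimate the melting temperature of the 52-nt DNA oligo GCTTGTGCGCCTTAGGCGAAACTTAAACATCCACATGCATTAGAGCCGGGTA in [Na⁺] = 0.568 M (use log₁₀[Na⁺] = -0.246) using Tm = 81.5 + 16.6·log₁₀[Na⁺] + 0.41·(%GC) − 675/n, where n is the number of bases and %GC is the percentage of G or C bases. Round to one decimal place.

84.9°C

Length n = 52. Scanning the sequence gives C=13, G=13, T=12, A=14.
G+C = 26, so %GC = 26/52 × 100 = 50%
Salt term: 16.6 × (-0.246) = -4.084
GC term: 0.41 × 50 = 20.5; length term: −675/52 = −12.981
Tm = 81.5 + (-4.084) + 20.5 − 12.981 = 84.935 → 84.9°C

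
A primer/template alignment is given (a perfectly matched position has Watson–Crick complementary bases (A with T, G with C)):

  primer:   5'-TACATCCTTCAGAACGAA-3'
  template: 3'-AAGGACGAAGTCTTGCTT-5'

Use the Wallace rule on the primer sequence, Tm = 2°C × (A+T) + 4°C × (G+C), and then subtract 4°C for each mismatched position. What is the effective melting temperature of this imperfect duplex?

Primer base counts: A=7, T=4, G=2, C=5 → A+T=11, G+C=7
Perfect-match Tm = 2(11) + 4(7) = 22 + 28 = 50°C
Mismatches (positions where the bases are not complementary): 3 (at positions 2, 4, 6)
Effective Tm = 50 − 3×4 = 50 − 12 = 38°C

38°C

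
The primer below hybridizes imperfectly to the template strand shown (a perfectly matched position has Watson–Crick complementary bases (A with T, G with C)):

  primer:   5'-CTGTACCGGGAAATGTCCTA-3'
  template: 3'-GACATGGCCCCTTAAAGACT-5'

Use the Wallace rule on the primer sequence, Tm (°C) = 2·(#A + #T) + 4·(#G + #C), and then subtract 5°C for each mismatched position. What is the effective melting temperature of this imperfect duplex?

Primer base counts: A=5, T=5, G=5, C=5 → A+T=10, G+C=10
Perfect-match Tm = 2(10) + 4(10) = 20 + 40 = 60°C
Mismatches (positions where the bases are not complementary): 4 (at positions 11, 15, 18, 19)
Effective Tm = 60 − 4×5 = 60 − 20 = 40°C

40°C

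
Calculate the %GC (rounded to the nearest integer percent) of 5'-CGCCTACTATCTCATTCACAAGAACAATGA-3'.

40%

Base counts: T=7, A=11, C=9, G=3
G+C = 3 + 9 = 12 out of 30 bases
%GC = 12/30 × 100 = 40% ≈ 40%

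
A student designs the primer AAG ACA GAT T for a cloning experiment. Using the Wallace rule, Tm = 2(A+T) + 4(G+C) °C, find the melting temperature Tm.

26°C

Base counts: A=5, C=1, G=2, T=2
So N_AT = 7 and N_GC = 3.
Tm = 2(7) + 4(3) = 14 + 12 = 26°C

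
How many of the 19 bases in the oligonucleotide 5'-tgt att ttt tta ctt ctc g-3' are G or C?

5

Scanning the sequence gives G=2, A=2, T=12, C=3.
G+C = 2 + 3 = 5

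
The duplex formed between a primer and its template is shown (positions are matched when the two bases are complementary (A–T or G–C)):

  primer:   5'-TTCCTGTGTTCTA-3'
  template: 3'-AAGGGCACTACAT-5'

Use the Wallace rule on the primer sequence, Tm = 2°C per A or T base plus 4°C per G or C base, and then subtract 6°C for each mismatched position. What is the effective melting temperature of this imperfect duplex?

Primer base counts: A=1, T=7, G=2, C=3 → A+T=8, G+C=5
Perfect-match Tm = 2(8) + 4(5) = 16 + 20 = 36°C
Mismatches (positions where the bases are not complementary): 3 (at positions 5, 9, 11)
Effective Tm = 36 − 3×6 = 36 − 18 = 18°C

18°C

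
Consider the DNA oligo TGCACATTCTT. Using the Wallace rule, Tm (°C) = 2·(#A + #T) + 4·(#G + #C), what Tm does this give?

Counting bases: A=2, T=5, C=3, G=1
A+T = 7, G+C = 4
Tm = 2(7) + 4(4) = 14 + 16 = 30°C

30°C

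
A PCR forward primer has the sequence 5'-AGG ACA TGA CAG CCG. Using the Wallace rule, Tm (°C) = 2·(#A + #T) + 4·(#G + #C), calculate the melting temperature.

Counting bases: A=5, C=4, T=1, G=5
So N_AT = 6 and N_GC = 9.
Tm = 2×6 + 4×9 = 48°C

48°C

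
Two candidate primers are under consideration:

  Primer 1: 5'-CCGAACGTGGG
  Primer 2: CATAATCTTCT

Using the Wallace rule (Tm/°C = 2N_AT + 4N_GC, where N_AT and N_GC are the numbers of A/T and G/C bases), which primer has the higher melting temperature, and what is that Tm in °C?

Primer 1, 38°C

Primer 1: A+T=3, G+C=8 → Tm = 2(3)+4(8) = 38°C
Primer 2: A+T=8, G+C=3 → Tm = 2(8)+4(3) = 28°C
38°C vs 28°C → primer 1 is higher.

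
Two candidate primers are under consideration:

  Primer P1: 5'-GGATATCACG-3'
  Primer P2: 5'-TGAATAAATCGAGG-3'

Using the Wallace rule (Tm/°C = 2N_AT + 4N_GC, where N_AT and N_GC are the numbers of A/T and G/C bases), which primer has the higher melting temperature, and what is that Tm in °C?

Primer P2, 38°C

Primer P1: A+T=5, G+C=5 → Tm = 2(5)+4(5) = 30°C
Primer P2: A+T=9, G+C=5 → Tm = 2(9)+4(5) = 38°C
30°C vs 38°C → primer P2 is higher.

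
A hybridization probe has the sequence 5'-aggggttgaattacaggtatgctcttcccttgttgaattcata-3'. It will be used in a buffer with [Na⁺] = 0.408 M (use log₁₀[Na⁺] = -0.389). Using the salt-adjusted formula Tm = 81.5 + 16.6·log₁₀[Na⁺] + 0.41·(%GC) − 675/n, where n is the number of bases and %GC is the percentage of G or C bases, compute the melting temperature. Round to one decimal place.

75.6°C

Length n = 43. Base counts: A=10, G=10, C=7, T=16
G+C = 17, so %GC = 17/43 × 100 = 39.535%
Salt term: 16.6 × (-0.389) = -6.457
GC term: 0.41 × 39.535 = 16.209; length term: −675/43 = −15.698
Tm = 81.5 + (-6.457) + 16.209 − 15.698 = 75.554 → 75.6°C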